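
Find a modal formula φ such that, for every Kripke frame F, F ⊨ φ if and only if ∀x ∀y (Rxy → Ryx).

s → □◇s

This is symmetry; the standard corresponding axiom is B: s → □◇s.
Suppose s→□◇s is valid. Take Rxy and set V(s)={x}. Then s at x, so □◇s at x, so ◇s at y, so some z with Ryz has s; z=x, i.e. Ryx.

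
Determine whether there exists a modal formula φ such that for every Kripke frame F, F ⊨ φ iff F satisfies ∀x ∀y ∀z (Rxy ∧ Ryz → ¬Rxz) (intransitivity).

Not modally definable

Modal frame validity is preserved under surjective bounded morphisms.
The 7-cycle (worlds a,b,c,d,e,f,g with a→b→c→d→e→f→g→a) is intransitive. Mapping every world to a single reflexive point • is a surjective bounded morphism; the reflexive point is not intransitive (R••∧R•• but R••).
So no modal formula (or set of formulas) defines exactly the intransitive frames.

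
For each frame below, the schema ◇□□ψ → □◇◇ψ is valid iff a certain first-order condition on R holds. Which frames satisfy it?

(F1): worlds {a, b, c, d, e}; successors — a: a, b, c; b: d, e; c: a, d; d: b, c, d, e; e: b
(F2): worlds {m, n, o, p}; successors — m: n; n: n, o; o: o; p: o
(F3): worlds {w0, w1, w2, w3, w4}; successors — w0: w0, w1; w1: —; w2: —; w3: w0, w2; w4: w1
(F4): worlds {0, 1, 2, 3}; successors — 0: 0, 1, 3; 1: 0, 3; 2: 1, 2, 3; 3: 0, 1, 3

(F1), (F2), (F4)

Frame correspondent (Sahlqvist): ∀x ∀y ∀z ((xRy ∧ xRz) → ∃w (yR²w ∧ zR²w)) — i.e. a generalized confluence (Geach) condition.
(F1): holds.
(F2): holds.
(F3): fails — w0Rw0, w0Rw1 but no w with w0R²w and w1R²w.
(F4): holds.
Valid on: (F1), (F2), (F4).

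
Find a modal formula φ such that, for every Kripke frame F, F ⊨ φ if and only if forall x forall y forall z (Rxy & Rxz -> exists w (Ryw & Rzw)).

◇□s → □◇s

The condition is convergence. The .2 schema ◇□s → □◇s defines it.
Suppose ◇□s→□◇s is valid. Take Rxy, Rxz and set V(s)={w : Ryw}. Then □s at y so ◇□s at x, so □◇s at x, so ◇s at z, giving w with Rzw and Ryw.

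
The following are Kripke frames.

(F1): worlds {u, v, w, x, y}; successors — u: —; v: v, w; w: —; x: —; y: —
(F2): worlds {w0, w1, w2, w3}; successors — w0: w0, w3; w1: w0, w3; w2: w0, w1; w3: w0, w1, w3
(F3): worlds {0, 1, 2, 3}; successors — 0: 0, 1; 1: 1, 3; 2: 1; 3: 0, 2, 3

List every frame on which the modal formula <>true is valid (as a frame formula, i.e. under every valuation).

Frame correspondent (Sahlqvist): forall x exists y Rxy — i.e. seriality.
(F1): fails — world u has no successor.
(F2): condition met.
(F3): condition met.
Valid on: (F2), (F3).

(F2), (F3)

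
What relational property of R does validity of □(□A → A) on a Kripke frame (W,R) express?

Suppose □(□A→A) is valid. Take Rxy and set V(A)={w : Ryw}. Then at y, □A holds; since □(□A→A) at x, □A→A at y, so A at y, i.e. Ryy.

Shift-reflexivity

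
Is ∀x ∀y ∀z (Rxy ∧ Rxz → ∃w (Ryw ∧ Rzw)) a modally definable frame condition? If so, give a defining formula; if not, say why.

This is a Sahlqvist condition; the .2 axiom ◇□q → □◇q defines it.
Suppose ◇□q→□◇q is valid. Take Rxy, Rxz and set V(q)={w : Ryw}. Then □q at y so ◇□q at x, so □◇q at x, so ◇q at z, giving w with Rzw and Ryw.

Yes — defined by ◇□q → □◇q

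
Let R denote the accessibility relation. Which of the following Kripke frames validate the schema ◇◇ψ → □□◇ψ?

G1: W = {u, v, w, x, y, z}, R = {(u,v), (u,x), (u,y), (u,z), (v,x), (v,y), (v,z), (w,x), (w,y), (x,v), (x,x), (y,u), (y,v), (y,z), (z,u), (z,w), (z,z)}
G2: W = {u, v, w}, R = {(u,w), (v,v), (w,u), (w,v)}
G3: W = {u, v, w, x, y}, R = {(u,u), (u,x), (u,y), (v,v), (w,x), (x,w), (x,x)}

This is the axiom for a generalized confluence (Geach) condition; its first-order frame correspondent is ∀x ∀y ∀z ((xR²y ∧ xR²z) → ∃w (y = w ∧ zRw)).
G1: fails — uR²u, uR²u but no t with u=t and uRt.
G2: fails — uR²u, uR²u but no t with u=t and uRt.
G3: fails — uR²u, uR²w but no t with u=t and wRt.

none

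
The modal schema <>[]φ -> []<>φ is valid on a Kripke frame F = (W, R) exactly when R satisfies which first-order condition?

convergence

Suppose ◇□φ→□◇φ is valid. Take Rxy, Rxz and set V(φ)={w : Ryw}. Then □φ at y so ◇□φ at x, so □◇φ at x, so ◇φ at z, giving w with Rzw and Ryw.
The converse is a direct semantic check.
Frame condition: forall x forall y forall z (Rxy & Rxz -> exists w (Ryw & Rzw)).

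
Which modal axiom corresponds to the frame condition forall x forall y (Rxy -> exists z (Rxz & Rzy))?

The condition is density. The C4 schema □□p → □p defines it.
Suppose □□p→□p is valid. Take Rxy and set V(p)={w : xR²w}. Then □□p at x, so □p at x, so p at y, i.e. ∃z(Rxz∧Rzy).

□□p → □p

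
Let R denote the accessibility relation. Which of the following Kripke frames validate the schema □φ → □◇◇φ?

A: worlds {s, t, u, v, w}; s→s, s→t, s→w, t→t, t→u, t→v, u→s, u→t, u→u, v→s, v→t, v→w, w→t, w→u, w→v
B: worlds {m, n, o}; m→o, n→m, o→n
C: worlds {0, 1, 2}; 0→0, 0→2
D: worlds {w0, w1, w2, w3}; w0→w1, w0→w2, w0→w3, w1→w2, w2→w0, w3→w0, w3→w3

The schema corresponds to a generalized confluence (Geach) condition: ∀x ∀z (xRz → ∃w (xRw ∧ zR²w)).
A: satisfies the condition.
B: fails — mRo but no w with mRw and oR²w.
C: fails — 0R2 but no w with 0Rw and 2R²w.
D: fails — w0Rw1 but no w with w0Rw and w1R²w.

A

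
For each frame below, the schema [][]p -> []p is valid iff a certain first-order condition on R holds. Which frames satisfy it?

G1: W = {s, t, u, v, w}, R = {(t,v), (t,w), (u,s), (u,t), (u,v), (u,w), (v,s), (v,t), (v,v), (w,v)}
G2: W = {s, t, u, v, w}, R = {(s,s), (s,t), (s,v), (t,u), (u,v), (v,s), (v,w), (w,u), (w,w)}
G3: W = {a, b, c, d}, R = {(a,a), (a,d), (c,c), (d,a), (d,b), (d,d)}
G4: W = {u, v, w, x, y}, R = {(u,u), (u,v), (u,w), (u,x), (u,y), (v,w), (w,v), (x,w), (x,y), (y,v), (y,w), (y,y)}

G3

Frame correspondent (Sahlqvist): forall x forall y (Rxy -> exists z (Rxz & Rzy)) — i.e. density.
G1: fails — Rtw but no z with Rtz and Rzw.
G2: fails — Ruv but no z with Ruz and Rzv.
G3: holds.
G4: fails — Rvw but no z with Rvz and Rzw.
Valid on: G3.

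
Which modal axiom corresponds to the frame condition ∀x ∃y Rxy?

□r → ◇r

The condition is seriality. The D schema □r → ◇r defines it.
Suppose □r→◇r is valid. At any x set V(r)=W. Then □r at x, so ◇r at x, so x has a successor.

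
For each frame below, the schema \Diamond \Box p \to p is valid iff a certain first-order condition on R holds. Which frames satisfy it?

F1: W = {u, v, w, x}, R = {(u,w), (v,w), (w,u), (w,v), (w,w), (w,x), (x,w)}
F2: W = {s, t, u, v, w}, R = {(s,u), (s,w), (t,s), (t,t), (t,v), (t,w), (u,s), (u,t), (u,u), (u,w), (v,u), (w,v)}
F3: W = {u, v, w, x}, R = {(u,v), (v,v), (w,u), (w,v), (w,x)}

This is the axiom for symmetry; its first-order frame correspondent is \forall x \forall y (Rxy \to Ryx).
F1: ✓.
F2: fails — Rtv but not Rvt.
F3: fails — Ruv but not Rvu.

F1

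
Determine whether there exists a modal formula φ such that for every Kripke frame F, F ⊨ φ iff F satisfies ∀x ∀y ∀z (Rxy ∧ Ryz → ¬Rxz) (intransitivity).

Not modally definable

If a class were modally definable it would be closed under surjective bounded morphisms (Goldblatt–Thomason).
The 7-cycle (worlds w0,w1,w2,w3,w4,w5,w6 with w0→w1→w2→w3→w4→w5→w6→w0) is intransitive. Mapping every world to a single reflexive point • is a surjective bounded morphism; the reflexive point is not intransitive (R••∧R•• but R••).
So the class is not modally definable.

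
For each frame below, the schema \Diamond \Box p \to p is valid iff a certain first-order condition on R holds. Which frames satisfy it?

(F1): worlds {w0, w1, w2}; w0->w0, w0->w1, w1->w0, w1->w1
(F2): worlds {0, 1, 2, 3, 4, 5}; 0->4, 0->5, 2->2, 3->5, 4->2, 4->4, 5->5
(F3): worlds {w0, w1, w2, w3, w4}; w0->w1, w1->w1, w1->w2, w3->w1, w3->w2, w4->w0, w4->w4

(F1)

Frame correspondent (Sahlqvist): \forall x \forall y (Rxy \to Ryx) — i.e. symmetry.
(F1): condition met.
(F2): fails — R04 but not R40.
(F3): fails — Rw1w2 but not Rw2w1.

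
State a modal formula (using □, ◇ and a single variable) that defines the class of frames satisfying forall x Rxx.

□r → r

This is reflexivity; the standard corresponding axiom is T: □r → r.
Suppose □r→r is valid. At any x set V(r)={w : Rxw}. Then □r holds at x, so r holds at x, i.e. Rxx.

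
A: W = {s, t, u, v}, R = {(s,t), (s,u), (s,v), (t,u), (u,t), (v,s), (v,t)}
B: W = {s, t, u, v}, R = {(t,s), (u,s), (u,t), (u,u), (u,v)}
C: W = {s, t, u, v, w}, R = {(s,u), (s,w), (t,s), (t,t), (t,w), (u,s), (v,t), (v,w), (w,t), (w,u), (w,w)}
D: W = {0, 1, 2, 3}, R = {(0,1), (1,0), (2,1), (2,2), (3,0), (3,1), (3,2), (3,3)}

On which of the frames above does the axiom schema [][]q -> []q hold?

This is the axiom for density; its first-order frame correspondent is forall x forall y (Rxy -> exists z (Rxz & Rzy)).
A: fails — Rut but no z with Ruz and Rzt.
B: fails — Rts but no z with Rtz and Rzs.
C: fails — Rus but no z with Ruz and Rzs.
D: fails — R10 but no z with R1z and Rz0.

none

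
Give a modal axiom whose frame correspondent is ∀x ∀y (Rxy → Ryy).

This is shift-reflexivity; the standard corresponding axiom is T□: □(□ψ → ψ).
Suppose □(□ψ→ψ) is valid. Take Rxy and set V(ψ)={w : Ryw}. Then at y, □ψ holds; since □(□ψ→ψ) at x, □ψ→ψ at y, so ψ at y, i.e. Ryy.

□(□ψ → ψ)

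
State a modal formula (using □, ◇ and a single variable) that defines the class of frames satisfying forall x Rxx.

A defining formula is □s → s (the T axiom).

□s → s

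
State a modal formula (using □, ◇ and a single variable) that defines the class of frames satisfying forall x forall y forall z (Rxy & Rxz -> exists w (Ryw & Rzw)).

A defining formula is ◇□s → □◇s (the .2 axiom).
Suppose ◇□s→□◇s is valid. Take Rxy, Rxz and set V(s)={w : Ryw}. Then □s at y so ◇□s at x, so □◇s at x, so ◇s at z, giving w with Rzw and Ryw.

◇□s → □◇s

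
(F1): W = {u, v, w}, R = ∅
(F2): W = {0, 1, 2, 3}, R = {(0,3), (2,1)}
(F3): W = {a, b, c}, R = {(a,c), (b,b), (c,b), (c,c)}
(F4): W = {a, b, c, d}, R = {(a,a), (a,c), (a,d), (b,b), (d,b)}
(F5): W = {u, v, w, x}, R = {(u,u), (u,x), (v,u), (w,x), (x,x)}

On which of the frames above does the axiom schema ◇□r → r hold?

(F1)

Frame correspondent (Sahlqvist): ∀x ∀y (Rxy → Ryx) — i.e. symmetry.
(F1): satisfies the condition.
(F2): fails — R21 but not R12.
(F3): fails — Rac but not Rca.
(F4): fails — Rdb but not Rbd.
(F5): fails — Rwx but not Rxw.
Valid on: (F1).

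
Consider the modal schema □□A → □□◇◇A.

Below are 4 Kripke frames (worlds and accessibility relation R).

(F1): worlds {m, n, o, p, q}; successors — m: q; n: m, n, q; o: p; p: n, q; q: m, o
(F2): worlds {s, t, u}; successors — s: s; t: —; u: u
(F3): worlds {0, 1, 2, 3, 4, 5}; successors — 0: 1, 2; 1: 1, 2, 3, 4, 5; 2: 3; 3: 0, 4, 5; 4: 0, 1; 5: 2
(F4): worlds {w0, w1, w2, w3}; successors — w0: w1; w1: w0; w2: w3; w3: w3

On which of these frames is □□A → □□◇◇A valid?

(F2), (F4)

The schema corresponds to a generalized confluence (Geach) condition: ∀x ∀z (xR²z → ∃w (xR²w ∧ zR²w)).
(F1): fails — mR²o but no w with mR²w and oR²w.
(F2): holds.
(F3): fails — 2R²5 but no w with 2R²w and 5R²w.
(F4): holds.
Valid on: (F2), (F4).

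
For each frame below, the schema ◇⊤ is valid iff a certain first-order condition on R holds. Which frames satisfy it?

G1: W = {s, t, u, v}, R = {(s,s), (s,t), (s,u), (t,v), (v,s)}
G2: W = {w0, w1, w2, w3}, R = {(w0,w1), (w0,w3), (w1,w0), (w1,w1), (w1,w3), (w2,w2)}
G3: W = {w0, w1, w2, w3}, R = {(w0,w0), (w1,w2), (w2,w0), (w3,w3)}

This is the axiom for seriality; its first-order frame correspondent is ∀x ∃y Rxy.
G1: fails — world u has no successor.
G2: fails — world w3 has no successor.
G3: holds.
Valid on: G3.

G3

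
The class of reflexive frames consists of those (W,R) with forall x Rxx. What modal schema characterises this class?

A defining formula is □p → p (the T axiom).
Suppose □p→p is valid. At any x set V(p)={w : Rxw}. Then □p holds at x, so p holds at x, i.e. Rxx.

□p → p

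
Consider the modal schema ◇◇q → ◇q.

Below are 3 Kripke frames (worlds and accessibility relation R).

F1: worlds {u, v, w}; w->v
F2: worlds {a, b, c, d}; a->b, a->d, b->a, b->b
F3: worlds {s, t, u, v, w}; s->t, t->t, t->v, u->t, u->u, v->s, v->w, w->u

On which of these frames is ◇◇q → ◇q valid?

This is the axiom for transitivity; its first-order frame correspondent is ∀x ∀y ∀z (Rxy ∧ Ryz → Rxz).
F1: condition met.
F2: fails — Rab and Rba but not Raa.
F3: fails — Rtv and Rvw but not Rtw.
Valid on: F1.

F1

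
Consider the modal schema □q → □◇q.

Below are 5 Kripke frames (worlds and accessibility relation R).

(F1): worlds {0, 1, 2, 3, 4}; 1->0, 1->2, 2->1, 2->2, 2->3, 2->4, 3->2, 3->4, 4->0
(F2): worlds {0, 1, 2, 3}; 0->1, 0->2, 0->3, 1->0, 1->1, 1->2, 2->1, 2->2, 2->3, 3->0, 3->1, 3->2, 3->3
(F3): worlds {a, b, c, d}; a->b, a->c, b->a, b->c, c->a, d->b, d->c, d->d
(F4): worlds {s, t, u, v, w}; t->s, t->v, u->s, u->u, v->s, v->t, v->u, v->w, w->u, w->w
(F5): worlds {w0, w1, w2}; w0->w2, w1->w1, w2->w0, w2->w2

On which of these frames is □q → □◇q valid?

Frame correspondent (Sahlqvist): ∀x ∀z (xRz → ∃w (xRw ∧ zRw)) — i.e. a generalized confluence (Geach) condition.
(F1): fails — 1R0 but no w with 1Rw and 0Rw.
(F2): satisfies the condition.
(F3): fails — aRc but no w with aRw and cRw.
(F4): fails — tRs but no w* with tRw* and sRw*.
(F5): satisfies the condition.

(F2), (F5)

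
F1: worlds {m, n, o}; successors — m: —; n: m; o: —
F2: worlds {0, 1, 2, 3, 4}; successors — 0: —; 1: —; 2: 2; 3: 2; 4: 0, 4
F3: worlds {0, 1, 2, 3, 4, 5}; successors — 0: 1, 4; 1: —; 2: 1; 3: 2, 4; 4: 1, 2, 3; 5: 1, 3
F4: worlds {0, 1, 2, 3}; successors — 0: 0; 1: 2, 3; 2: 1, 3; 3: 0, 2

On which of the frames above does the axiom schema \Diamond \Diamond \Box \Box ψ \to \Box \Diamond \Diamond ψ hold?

Frame correspondent (Sahlqvist): \forall x \forall y \forall z ((x R^2 y \wedge xRz) \to \exists w (y R^2 w \wedge z R^2 w)) — i.e. a generalized confluence (Geach) condition.
F1: ✓.
F2: fails — 4R²0, 4R0 but no w with 0R²w and 0R²w.
F3: fails — 0R²1, 0R1 but no w with 1R²w and 1R²w.
F4: ✓.
Valid on: F1, F4.

F1, F4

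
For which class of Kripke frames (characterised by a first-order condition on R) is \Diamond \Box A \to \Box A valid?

Equivalently (dual form): ◇A → □◇A.
Suppose ◇A→□◇A is valid. Take Rxy, Rxz and set V(A)={y}. Then ◇A at x, so □◇A at x, so ◇A at z, so some w with Rzw has A; w=y, i.e. Rzy. By symmetry of the argument, Ryz.

The Euclidean property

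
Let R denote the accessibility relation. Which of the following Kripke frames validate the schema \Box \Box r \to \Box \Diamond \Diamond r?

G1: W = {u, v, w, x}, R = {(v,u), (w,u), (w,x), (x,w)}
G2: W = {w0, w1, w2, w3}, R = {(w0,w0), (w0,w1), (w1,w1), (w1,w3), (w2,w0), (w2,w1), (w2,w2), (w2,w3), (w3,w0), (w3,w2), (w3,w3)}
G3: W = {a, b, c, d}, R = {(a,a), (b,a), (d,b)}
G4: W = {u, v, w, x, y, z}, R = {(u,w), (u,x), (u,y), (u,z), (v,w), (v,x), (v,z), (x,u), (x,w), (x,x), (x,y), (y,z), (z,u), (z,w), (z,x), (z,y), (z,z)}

The schema corresponds to a generalized confluence (Geach) condition: \forall x \forall z (xRz \to \exists w (x R^2 w \wedge z R^2 w)).
G1: fails — vRu but no t with vR²t and uR²t.
G2: holds.
G3: holds.
G4: fails — uRw but no t with uR²t and wR²t.

G2, G3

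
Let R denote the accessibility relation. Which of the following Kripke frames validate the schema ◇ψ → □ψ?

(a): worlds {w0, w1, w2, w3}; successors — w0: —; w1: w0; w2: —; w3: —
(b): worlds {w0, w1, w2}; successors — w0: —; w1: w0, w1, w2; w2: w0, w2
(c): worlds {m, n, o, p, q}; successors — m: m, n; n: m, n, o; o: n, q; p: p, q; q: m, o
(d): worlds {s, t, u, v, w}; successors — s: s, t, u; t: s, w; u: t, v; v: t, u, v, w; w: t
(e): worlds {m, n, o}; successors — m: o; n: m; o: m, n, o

(a)

Frame correspondent (Sahlqvist): ∀x ∀y ∀z (Rxy ∧ Rxz → y = z) — i.e. partial functionality.
(a): condition met.
(b): fails — w1 sees both w0 and w1.
(c): fails — m sees both m and n.
(d): fails — s sees both s and t.
(e): fails — o sees both m and n.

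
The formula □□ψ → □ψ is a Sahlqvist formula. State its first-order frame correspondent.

Suppose □□ψ→□ψ is valid. Take Rxy and set V(ψ)={w : xR²w}. Then □□ψ at x, so □ψ at x, so ψ at y, i.e. ∃z(Rxz∧Rzy).

density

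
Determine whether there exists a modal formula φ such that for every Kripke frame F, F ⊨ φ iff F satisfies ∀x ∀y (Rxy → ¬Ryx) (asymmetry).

No — not modally definable

Any modally definable frame class is closed under surjective bounded morphisms.
The 5-cycle (worlds 0,1,2,3,4 with 0→1→2→3→4→0) is asymmetric. Mapping every world to a single reflexive point • is a surjective bounded morphism, and the reflexive point is not asymmetric (R•• but asymmetry requires ¬R••).
Hence asymmetry is not modally definable.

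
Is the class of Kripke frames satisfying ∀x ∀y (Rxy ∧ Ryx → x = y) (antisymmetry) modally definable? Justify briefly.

Any modally definable frame class is closed under surjective bounded morphisms.
The 4-cycle (worlds s,t,u,v with s→t→u→v→s) is antisymmetric. Sending even-indexed worlds to s and odd-indexed worlds to t is a surjective bounded morphism onto the two-world frame with s↔t, which is not antisymmetric.
So no modal formula (or set of formulas) defines exactly the antisymmetric frames.

Not modally definable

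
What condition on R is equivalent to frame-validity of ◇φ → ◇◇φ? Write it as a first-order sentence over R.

∀x ∀y (xRy → ∃w (y = w ∧ xR²w))

This is a Sahlqvist (Geach-type) schema ◇^1□^0φ → □^0◇^2φ.
Minimal-valuation argument: fix x; take any y with xR^1y and any z with xR^0z. Set V(φ) to the set of worlds R-reachable from y in exactly 0 steps. Then □^0φ holds at y, so the antecedent holds at x; validity forces ◇^2φ at z, giving a w with zR^2w and yR^0w.
First-order correspondent: ∀x ∀y (xRy → ∃w (y = w ∧ xR²w)).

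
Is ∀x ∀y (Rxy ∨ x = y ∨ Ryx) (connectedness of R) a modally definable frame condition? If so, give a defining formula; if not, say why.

Any modally definable frame class is closed under disjoint unions.
Take 3 disjoint single-world reflexive frames: each is trivially connected, but their disjoint union has 3 worlds with no edge between distinct components, so it is not connected.
Hence connectedness of R is not modally definable.

Not modally definable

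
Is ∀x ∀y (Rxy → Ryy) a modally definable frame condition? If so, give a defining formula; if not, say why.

Yes, by □(□p → p)

This is a Sahlqvist condition; the T□ axiom □(□p → p) defines it.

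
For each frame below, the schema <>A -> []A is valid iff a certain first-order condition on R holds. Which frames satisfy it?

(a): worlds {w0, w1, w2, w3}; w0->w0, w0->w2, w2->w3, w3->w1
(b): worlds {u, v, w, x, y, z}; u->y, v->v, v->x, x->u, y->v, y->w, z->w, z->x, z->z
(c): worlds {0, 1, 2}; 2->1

(c)

The schema corresponds to partial functionality: forall x forall y forall z (Rxy & Rxz -> y = z).
(a): fails — w0 sees both w0 and w2.
(b): fails — v sees both v and x.
(c): condition met.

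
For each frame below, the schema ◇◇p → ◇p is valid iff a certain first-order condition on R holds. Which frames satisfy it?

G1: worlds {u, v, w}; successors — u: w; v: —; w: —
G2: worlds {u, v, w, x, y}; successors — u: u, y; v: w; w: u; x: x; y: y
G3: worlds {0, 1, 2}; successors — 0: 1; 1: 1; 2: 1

G1, G3

Frame correspondent (Sahlqvist): ∀x ∀y ∀z (Rxy ∧ Ryz → Rxz) — i.e. transitivity.
G1: condition met.
G2: fails — Rwu and Ruy but not Rwy.
G3: condition met.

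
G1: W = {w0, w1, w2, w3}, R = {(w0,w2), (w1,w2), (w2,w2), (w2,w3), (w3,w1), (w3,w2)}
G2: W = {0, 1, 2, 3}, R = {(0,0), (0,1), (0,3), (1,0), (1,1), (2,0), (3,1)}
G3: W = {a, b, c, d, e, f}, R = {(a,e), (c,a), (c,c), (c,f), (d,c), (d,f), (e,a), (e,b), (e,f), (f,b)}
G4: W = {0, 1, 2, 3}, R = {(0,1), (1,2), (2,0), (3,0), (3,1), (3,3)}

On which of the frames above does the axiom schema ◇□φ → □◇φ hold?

The schema corresponds to convergence: ∀x ∀y ∀z (Rxy ∧ Rxz → ∃w (Ryw ∧ Rzw)).
G1: condition met.
G2: condition met.
G3: fails — Rcc and Rcf but c and f have no common successor.
G4: fails — R31 and R33 but 1 and 3 have no common successor.
Valid on: G1, G2.

G1, G2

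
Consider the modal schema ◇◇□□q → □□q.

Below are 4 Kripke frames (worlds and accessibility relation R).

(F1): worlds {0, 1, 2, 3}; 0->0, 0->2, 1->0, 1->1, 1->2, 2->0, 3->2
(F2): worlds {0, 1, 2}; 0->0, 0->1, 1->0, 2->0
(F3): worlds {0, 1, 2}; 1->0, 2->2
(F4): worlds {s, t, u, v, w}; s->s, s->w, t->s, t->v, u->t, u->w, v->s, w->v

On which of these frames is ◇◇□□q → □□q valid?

This is the axiom for a generalized confluence (Geach) condition; its first-order frame correspondent is ∀x ∀y ∀z ((xR²y ∧ xR²z) → ∃w (yR²w ∧ z = w)).
(F1): fails — 1R²0, 1R²1 but no w with 0R²w and 1=w.
(F2): ✓.
(F3): ✓.
(F4): fails — sR²v, sR²v but no w* with vR²w* and v=w*.

(F2), (F3)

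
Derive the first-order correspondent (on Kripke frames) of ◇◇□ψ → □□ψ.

∀x ∀y ∀z ((xR²y ∧ xR²z) → ∃w (yRw ∧ z = w))

This is a Sahlqvist (Geach-type) schema ◇^2□^1ψ → □^2◇^0ψ.
First-order correspondent: ∀x ∀y ∀z ((xR²y ∧ xR²z) → ∃w (yRw ∧ z = w)).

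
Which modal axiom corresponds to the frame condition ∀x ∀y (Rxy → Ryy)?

□(□q → q)

This is shift-reflexivity; the standard corresponding axiom is T□: □(□q → q).
Suppose □(□q→q) is valid. Take Rxy and set V(q)={w : Ryw}. Then at y, □q holds; since □(□q→q) at x, □q→q at y, so q at y, i.e. Ryy.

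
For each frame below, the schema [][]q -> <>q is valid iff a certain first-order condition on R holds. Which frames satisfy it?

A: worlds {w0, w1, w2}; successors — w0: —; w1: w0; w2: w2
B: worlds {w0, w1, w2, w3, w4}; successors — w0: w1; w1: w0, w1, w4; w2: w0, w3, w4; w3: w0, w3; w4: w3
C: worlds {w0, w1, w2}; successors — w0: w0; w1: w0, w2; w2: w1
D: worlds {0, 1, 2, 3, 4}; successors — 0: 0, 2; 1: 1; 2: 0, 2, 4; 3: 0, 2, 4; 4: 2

This is the axiom for a generalized confluence (Geach) condition; its first-order frame correspondent is forall x exists w (x R^2 w & xRw).
A: fails — at w0 but no w with w0R²w and w0Rw.
B: ✓.
C: fails — at w2 but no w with w2R²w and w2Rw.
D: ✓.

B, D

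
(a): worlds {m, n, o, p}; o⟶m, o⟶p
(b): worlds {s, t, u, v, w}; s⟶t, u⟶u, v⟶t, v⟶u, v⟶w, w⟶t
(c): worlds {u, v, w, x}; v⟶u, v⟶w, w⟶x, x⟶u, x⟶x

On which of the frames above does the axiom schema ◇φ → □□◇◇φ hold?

Frame correspondent (Sahlqvist): ∀x ∀y ∀z ((xRy ∧ xR²z) → ∃w (y = w ∧ zR²w)) — i.e. a generalized confluence (Geach) condition.
(a): condition met.
(b): fails — vRt, vR²t but no w* with t=w* and tR²w*.
(c): fails — vRw, vR²x but no t with w=t and xR²t.
Valid on: (a).

(a)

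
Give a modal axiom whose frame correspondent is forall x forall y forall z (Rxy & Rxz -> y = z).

The condition is partial functionality. The CD schema ◇ψ → □ψ defines it.
Suppose ◇ψ→□ψ is valid. Take Rxy, Rxz and set V(ψ)={y}. Then ◇ψ at x, so □ψ at x, so ψ at z, i.e. z=y.

◇ψ → □ψ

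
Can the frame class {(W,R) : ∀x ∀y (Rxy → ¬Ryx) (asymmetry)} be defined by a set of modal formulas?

Not modally definable

Any modally definable frame class is closed under surjective bounded morphisms.
The 5-cycle (worlds w0,w1,w2,w3,w4 with w0→w1→w2→w3→w4→w0) is asymmetric. Mapping every world to a single reflexive point • is a surjective bounded morphism, and the reflexive point is not asymmetric (R•• but asymmetry requires ¬R••).
So no modal formula (or set of formulas) defines exactly the asymmetric frames.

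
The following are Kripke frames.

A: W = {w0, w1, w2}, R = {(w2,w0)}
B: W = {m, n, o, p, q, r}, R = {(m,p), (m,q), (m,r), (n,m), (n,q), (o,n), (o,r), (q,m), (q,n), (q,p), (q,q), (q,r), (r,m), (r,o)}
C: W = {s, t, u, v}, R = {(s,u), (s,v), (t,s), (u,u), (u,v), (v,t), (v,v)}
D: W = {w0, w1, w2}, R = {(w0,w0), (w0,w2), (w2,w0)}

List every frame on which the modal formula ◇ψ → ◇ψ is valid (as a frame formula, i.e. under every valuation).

A, B, C, D

Frame correspondent (Sahlqvist): ∀x ∀y (xRy → ∃w (y = w ∧ xRw)) — i.e. a generalized confluence (Geach) condition.
A: condition met.
B: condition met.
C: condition met.
D: condition met.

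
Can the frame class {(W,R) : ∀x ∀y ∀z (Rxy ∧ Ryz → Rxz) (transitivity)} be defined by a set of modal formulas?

Yes: it is transitivity, defined by the 4 schema □r → □□r.
Suppose □r→□□r is valid. Take Rxy, Ryz and set V(r)={w : Rxw}. Then □r at x, so □□r at x, so □r at y, so r at z, i.e. Rxz.

Definable; □r → □□r defines it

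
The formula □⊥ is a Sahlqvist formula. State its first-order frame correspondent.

Emptiness of R

□⊥ is valid iff no world has any successor (otherwise □⊥ fails at any world with one).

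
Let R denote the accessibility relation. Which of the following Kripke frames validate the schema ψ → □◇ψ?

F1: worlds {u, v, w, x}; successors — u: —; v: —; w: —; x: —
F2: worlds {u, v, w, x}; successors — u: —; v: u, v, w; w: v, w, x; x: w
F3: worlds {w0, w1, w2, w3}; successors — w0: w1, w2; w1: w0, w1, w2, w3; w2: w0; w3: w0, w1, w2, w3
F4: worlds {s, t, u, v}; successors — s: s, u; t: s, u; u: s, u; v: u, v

F1

The schema corresponds to symmetry: ∀x ∀y (Rxy → Ryx).
F1: condition met.
F2: fails — Rvu but not Ruv.
F3: fails — Rw1w2 but not Rw2w1.
F4: fails — Rvu but not Ruv.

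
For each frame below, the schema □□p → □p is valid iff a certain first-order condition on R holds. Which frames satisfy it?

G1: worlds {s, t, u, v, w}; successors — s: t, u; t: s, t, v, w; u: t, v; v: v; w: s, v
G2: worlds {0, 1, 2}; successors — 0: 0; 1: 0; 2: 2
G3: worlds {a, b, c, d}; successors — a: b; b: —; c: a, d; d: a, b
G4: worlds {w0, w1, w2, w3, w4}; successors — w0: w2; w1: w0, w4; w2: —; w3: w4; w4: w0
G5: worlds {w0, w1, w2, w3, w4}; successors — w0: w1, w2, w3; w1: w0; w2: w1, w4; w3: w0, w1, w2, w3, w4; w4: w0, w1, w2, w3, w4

This is the axiom for density; its first-order frame correspondent is ∀x ∀y (Rxy → ∃z (Rxz ∧ Rzy)).
G1: fails — Rsu but no z with Rsz and Rzu.
G2: condition met.
G3: fails — Rcd but no z with Rcz and Rzd.
G4: fails — Rw4w0 but no z with Rw4z and Rzw0.
G5: fails — Rw1w0 but no z with Rw1z and Rzw0.
Valid on: G2.

G2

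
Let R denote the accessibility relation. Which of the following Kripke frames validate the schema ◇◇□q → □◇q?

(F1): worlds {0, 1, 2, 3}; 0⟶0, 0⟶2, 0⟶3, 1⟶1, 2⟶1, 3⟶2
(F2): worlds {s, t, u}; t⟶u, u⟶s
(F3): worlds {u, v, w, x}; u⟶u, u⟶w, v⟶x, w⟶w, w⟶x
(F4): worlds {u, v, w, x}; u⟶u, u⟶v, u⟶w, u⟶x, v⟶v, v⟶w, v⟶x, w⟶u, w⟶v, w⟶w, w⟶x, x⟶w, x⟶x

(F4)

Frame correspondent (Sahlqvist): ∀x ∀y ∀z ((xR²y ∧ xRz) → ∃w (yRw ∧ zRw)) — i.e. a generalized confluence (Geach) condition.
(F1): fails — 0R²0, 0R2 but no w with 0Rw and 2Rw.
(F2): fails — tR²s, tRu but no w with sRw and uRw.
(F3): fails — uR²x, uRu but no t with xRt and uRt.
(F4): ✓.
Valid on: (F4).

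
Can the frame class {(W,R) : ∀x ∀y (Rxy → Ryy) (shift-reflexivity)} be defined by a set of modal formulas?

The condition is shift-reflexivity. A defining modal formula is □(□r → r).
Suppose □(□r→r) is valid. Take Rxy and set V(r)={w : Ryw}. Then at y, □r holds; since □(□r→r) at x, □r→r at y, so r at y, i.e. Ryy.

Definable; □(□r → r) defines it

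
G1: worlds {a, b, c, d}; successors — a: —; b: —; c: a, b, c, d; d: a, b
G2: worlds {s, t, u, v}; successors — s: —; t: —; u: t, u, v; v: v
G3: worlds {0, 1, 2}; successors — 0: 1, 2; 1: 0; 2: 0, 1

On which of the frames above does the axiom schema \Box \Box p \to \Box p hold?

The schema corresponds to density: \forall x \forall y (Rxy \to \exists z (Rxz \wedge Rzy)).
G1: fails — Rdb but no z with Rdz and Rzb.
G2: satisfies the condition.
G3: fails — R10 but no z with R1z and Rz0.
Valid on: G2.

G2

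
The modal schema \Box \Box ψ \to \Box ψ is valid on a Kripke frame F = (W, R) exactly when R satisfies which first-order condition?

Suppose □□ψ→□ψ is valid. Take Rxy and set V(ψ)={w : xR²w}. Then □□ψ at x, so □ψ at x, so ψ at y, i.e. ∃z(Rxz∧Rzy).
The converse is a direct semantic check.
Frame condition: \forall x \forall y (Rxy \to \exists z (Rxz \wedge Rzy)).

density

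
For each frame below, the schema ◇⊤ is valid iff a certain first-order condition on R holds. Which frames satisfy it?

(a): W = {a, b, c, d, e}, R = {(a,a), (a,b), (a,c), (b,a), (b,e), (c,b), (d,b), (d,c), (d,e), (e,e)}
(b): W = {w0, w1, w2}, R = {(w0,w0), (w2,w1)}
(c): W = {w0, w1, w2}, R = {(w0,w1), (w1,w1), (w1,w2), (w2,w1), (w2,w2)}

Frame correspondent (Sahlqvist): ∀x ∃y Rxy — i.e. seriality.
(a): satisfies the condition.
(b): fails — world w1 has no successor.
(c): satisfies the condition.
Valid on: (a), (c).

(a), (c)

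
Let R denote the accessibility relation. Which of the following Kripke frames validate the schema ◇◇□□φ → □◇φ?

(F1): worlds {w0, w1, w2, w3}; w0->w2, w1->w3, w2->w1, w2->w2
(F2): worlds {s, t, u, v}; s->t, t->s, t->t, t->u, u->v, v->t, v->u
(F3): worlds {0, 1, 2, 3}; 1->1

This is the axiom for a generalized confluence (Geach) condition; its first-order frame correspondent is ∀x ∀y ∀z ((xR²y ∧ xRz) → ∃w (yR²w ∧ zRw)).
(F1): fails — w0R²w1, w0Rw2 but no w with w1R²w and w2Rw.
(F2): fails — tR²s, tRu but no w with sR²w and uRw.
(F3): ✓.

(F3)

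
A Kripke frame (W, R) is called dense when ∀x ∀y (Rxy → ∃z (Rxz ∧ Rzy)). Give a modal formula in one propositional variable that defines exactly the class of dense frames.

A defining formula is □□q → □q (the C4 axiom).
Suppose □□q→□q is valid. Take Rxy and set V(q)={w : xR²w}. Then □□q at x, so □q at x, so q at y, i.e. ∃z(Rxz∧Rzy).

□□q → □q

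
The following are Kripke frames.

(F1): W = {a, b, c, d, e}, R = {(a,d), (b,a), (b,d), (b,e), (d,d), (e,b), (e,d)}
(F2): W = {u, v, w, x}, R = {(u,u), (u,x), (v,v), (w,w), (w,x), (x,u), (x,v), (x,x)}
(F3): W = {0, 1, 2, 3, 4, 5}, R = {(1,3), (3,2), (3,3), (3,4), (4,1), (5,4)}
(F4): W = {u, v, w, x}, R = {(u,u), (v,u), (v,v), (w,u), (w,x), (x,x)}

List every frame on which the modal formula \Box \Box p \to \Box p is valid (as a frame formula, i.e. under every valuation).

(F2), (F4)

The schema corresponds to density: \forall x \forall y (Rxy \to \exists z (Rxz \wedge Rzy)).
(F1): fails — Reb but no z with Rez and Rzb.
(F2): satisfies the condition.
(F3): fails — R54 but no z with R5z and Rz4.
(F4): satisfies the condition.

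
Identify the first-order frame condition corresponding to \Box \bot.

Emptiness of R

This is the Ver axiom.
It corresponds to emptiness of R: \forall x \forall y \neg Rxy.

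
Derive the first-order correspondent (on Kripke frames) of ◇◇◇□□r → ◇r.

∀x ∀y (xR³y → ∃w (yR²w ∧ xRw))

This is a Sahlqvist (Geach-type) schema ◇^3□^2r → □^0◇^1r.
First-order correspondent: ∀x ∀y (xR³y → ∃w (yR²w ∧ xRw)).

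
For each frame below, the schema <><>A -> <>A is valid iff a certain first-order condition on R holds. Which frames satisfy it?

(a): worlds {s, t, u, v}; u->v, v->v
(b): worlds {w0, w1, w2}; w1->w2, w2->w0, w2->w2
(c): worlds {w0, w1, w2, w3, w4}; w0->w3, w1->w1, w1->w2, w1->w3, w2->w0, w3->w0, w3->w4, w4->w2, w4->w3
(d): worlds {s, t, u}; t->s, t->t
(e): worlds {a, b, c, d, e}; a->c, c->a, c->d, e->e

This is the axiom for transitivity; its first-order frame correspondent is forall x forall y forall z (Rxy & Ryz -> Rxz).
(a): holds.
(b): fails — Rw1w2 and Rw2w0 but not Rw1w0.
(c): fails — Rw1w2 and Rw2w0 but not Rw1w0.
(d): holds.
(e): fails — Rac and Rca but not Raa.
Valid on: (a), (d).

(a), (d)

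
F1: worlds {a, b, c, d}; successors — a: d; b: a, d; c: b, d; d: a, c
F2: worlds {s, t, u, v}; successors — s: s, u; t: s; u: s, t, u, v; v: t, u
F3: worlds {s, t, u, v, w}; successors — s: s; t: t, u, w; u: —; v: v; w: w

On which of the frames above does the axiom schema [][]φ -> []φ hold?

This is the axiom for density; its first-order frame correspondent is forall x forall y (Rxy -> exists z (Rxz & Rzy)).
F1: fails — Rdc but no z with Rdz and Rzc.
F2: holds.
F3: holds.
Valid on: F2, F3.

F2, F3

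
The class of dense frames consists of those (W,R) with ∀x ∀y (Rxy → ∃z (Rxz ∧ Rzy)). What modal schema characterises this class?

□□ψ → □ψ

The condition is density. The C4 schema □□ψ → □ψ defines it.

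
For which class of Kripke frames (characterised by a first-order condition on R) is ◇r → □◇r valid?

The Euclidean property

Suppose ◇r→□◇r is valid. Take Rxy, Rxz and set V(r)={y}. Then ◇r at x, so □◇r at x, so ◇r at z, so some w with Rzw has r; w=y, i.e. Rzy. By symmetry of the argument, Ryz.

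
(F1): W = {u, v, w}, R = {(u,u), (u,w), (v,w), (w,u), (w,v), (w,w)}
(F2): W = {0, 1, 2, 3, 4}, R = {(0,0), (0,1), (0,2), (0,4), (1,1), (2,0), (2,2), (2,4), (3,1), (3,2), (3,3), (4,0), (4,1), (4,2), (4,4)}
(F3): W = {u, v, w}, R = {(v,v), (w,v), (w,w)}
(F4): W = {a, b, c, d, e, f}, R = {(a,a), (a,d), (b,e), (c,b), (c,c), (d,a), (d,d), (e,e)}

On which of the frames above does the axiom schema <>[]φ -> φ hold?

Frame correspondent (Sahlqvist): forall x forall y (xRy -> exists w (yRw & x = w)) — i.e. a generalized confluence (Geach) condition.
(F1): satisfies the condition.
(F2): fails — 0R1 but no w with 1Rw and 0=w.
(F3): fails — wRv but no t with vRt and w=t.
(F4): fails — bRe but no w with eRw and b=w.
Valid on: (F1).

(F1)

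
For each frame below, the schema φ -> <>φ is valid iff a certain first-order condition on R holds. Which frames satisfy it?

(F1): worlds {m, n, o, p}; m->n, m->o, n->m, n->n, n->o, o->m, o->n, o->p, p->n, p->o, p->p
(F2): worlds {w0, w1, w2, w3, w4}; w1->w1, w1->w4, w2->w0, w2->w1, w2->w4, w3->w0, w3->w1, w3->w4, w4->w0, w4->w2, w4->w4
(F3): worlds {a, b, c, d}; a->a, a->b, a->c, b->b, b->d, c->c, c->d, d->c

none

Frame correspondent (Sahlqvist): forall x Rxx — i.e. reflexivity.
(F1): fails — world m does not see itself.
(F2): fails — world w0 does not see itself.
(F3): fails — world d does not see itself.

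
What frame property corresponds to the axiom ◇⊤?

◇⊤ holds at w iff w has a successor, so frame-validity of ◇⊤ is exactly seriality. Equivalently via □p → ◇p:
Suppose □p→◇p is valid. At any x set V(p)=W. Then □p at x, so ◇p at x, so x has a successor.

seriality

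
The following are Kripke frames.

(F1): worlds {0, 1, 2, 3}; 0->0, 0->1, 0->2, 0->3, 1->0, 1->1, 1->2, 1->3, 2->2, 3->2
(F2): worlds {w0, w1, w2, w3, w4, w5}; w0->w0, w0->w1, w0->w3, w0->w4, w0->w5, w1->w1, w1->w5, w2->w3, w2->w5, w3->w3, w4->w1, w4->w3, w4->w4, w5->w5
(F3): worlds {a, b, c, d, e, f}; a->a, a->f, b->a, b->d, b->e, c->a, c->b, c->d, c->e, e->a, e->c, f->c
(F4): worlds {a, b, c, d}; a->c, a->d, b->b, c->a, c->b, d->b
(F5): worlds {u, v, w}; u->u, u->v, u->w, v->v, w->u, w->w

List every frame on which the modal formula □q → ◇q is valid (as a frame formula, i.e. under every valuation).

(F1), (F2), (F4), (F5)

This is the axiom for seriality; its first-order frame correspondent is ∀x ∃y Rxy.
(F1): condition met.
(F2): condition met.
(F3): fails — world d has no successor.
(F4): condition met.
(F5): condition met.
Valid on: (F1), (F2), (F4), (F5).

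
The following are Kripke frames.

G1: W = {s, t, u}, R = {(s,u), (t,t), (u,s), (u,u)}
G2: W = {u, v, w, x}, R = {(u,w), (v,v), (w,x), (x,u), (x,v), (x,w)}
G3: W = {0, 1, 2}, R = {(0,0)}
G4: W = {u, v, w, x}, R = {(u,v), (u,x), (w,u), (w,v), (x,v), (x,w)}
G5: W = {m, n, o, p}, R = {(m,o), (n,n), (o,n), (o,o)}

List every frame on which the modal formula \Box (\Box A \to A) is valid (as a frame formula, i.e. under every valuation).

This is the axiom for shift-reflexivity; its first-order frame correspondent is \forall x \forall y (Rxy \to Ryy).
G1: fails — Rus but not Rss.
G2: fails — Rxw but not Rww.
G3: satisfies the condition.
G4: fails — Ruv but not Rvv.
G5: satisfies the condition.

G3, G5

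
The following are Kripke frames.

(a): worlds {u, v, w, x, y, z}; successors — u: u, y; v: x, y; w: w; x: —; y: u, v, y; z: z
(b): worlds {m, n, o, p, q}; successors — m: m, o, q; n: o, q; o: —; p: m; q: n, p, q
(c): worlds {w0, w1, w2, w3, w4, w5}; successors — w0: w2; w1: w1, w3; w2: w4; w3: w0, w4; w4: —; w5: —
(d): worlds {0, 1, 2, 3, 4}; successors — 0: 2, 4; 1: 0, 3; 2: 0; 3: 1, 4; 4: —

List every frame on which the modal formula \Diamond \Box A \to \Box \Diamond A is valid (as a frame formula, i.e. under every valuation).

none

Frame correspondent (Sahlqvist): \forall x \forall y \forall z (Rxy \wedge Rxz \to \exists w (Ryw \wedge Rzw)) — i.e. convergence.
(a): fails — Rvx and Rvx but x and x have no common successor.
(b): fails — Rmo and Rmo but o and o have no common successor.
(c): fails — Rw1w1 and Rw1w3 but w1 and w3 have no common successor.
(d): fails — R02 and R04 but 2 and 4 have no common successor.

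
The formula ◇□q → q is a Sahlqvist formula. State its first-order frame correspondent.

Symmetry

Equivalently (dual form): q → □◇q.
Suppose q→□◇q is valid. Take Rxy and set V(q)={x}. Then q at x, so □◇q at x, so ◇q at y, so some z with Ryz has q; z=x, i.e. Ryx.
The converse is a direct semantic check.
Frame condition: ∀x ∀y (Rxy → Ryx).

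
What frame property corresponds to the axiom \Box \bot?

This schema is the Ver axiom.
Its frame correspondent is emptiness of R — \forall x \forall y \neg Rxy.

emptiness of R: \forall x \forall y \neg Rxy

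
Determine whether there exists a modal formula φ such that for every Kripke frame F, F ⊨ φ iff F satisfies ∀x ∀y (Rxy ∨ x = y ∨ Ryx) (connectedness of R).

No — not modally definable

Modal frame validity is preserved under disjoint unions.
Take 4 disjoint single-world reflexive frames: each is trivially connected, but their disjoint union has 4 worlds with no edge between distinct components, so it is not connected.
So no modal formula (or set of formulas) defines exactly the connected frames.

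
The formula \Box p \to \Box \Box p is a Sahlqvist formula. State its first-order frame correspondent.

transitivity

Suppose □p→□□p is valid. Take Rxy, Ryz and set V(p)={w : Rxw}. Then □p at x, so □□p at x, so □p at y, so p at z, i.e. Rxz.
Conversely, any frame satisfying \forall x \forall y \forall z (Rxy \wedge Ryz \to Rxz) validates the schema.
Frame condition: \forall x \forall y \forall z (Rxy \wedge Ryz \to Rxz).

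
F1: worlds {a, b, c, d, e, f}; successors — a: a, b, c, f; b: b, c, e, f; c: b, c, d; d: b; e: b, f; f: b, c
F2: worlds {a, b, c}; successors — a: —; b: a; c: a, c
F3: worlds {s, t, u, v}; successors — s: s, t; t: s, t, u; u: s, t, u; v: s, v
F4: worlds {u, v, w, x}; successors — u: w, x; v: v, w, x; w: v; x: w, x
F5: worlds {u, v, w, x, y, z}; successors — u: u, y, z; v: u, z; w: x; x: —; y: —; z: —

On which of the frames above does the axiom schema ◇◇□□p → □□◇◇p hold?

F1, F3, F4

Frame correspondent (Sahlqvist): ∀x ∀y ∀z ((xR²y ∧ xR²z) → ∃w (yR²w ∧ zR²w)) — i.e. a generalized confluence (Geach) condition.
F1: satisfies the condition.
F2: fails — cR²a, cR²a but no w with aR²w and aR²w.
F3: satisfies the condition.
F4: satisfies the condition.
F5: fails — uR²u, uR²y but no t with uR²t and yR²t.
Valid on: F1, F3, F4.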